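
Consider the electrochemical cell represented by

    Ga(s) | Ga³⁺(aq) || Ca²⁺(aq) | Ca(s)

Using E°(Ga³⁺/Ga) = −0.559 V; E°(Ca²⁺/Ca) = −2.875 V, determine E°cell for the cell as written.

−2.316 V

By convention the left-hand electrode in cell notation is the anode (oxidation) and the right-hand electrode is the cathode (reduction).
E°cell = E°(right) − E°(left) = −2.875 − (−0.559) = −2.316 V.
The negative sign shows that, as written, the cell would require an external voltage to drive the reaction.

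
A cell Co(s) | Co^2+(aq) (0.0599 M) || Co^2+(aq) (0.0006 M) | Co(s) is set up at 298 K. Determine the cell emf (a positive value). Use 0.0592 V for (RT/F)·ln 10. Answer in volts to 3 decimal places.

For a concentration cell E°cell = 0, since both electrodes use the same couple.
The compartment with the higher Co^2+(aq) concentration (0.0599 M) acts as the cathode; ions are reduced there and produced at the dilute (0.0006 M) anode.
With n = 2, Ecell = −(0.0592/2)·log([dilute]/[conc]) = −(0.0592/2)·log(0.0006/0.0599) = +0.059 V.

0.059 V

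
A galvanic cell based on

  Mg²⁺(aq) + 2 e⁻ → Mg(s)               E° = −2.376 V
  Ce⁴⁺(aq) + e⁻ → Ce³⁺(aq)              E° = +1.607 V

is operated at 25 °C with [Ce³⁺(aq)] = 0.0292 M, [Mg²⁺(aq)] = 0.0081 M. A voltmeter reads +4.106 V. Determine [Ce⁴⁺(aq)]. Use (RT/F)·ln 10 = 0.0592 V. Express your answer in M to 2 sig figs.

Ce⁴⁺/Ce³⁺ is the cathode (higher E°); E°cell = +1.607 − (−2.376) = +3.983 V with n = 2.
Rearranging E = E° − (0.0592/n)·log Q gives log Q = 2(+3.983 − (+4.106))/0.0592 = −4.155.
Balancing electrons gives 2 Ce⁴⁺(aq) + Mg(s) → 2 Ce³⁺(aq) + Mg²⁺(aq); thus Q = ([Ce³⁺(aq)]^2·[Mg²⁺(aq)]) / [Ce⁴⁺(aq)]^2.
Isolating [Ce⁴⁺(aq)] in Q = 10^{−4.155} yields log [Ce⁴⁺(aq)] = −0.503, i.e. 0.31 M.

0.31 M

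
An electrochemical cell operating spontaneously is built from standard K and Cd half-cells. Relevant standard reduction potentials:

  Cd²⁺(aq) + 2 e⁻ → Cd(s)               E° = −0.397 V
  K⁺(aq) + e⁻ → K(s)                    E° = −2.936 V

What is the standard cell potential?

+2.539 V

Of the two couples in this cell, the one with the more positive reduction potential is reduced at the cathode: here that is Cd²⁺/Cd (−0.397 V); K⁺/K (−2.936 V) is the anode.
E°cell = E°(cathode) − E°(anode) = −0.397 − (−2.936) = +2.539 V.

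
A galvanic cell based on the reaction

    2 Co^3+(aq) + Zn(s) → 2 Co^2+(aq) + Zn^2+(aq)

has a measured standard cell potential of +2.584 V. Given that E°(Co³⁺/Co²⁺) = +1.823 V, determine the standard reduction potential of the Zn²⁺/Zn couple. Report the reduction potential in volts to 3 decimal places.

In the reaction as written the Co³⁺/Co²⁺ couple is reduced (cathode) and Zn²⁺/Zn is oxidized (anode), so E°cell = E°(Co³⁺/Co²⁺) − E°(Zn²⁺/Zn).
E°(Zn²⁺/Zn) = E°(cathode) − E°cell = +1.823 − (+2.584) = −0.761 V.

−0.761 V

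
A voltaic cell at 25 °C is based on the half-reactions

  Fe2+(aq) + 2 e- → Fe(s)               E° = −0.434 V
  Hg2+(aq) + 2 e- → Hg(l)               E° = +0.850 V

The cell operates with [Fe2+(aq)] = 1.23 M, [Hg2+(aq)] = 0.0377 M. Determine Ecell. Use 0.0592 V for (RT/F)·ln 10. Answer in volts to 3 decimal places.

+1.239 V

The Hg²⁺/Hg couple has the more positive E°, so it is the cathode; Fe²⁺/Fe is the anode.
E°cell = +0.850 − (−0.434) = +1.284 V, with n = 2 electrons transferred.
The balanced reaction is Hg2+(aq) + Fe(s) → Hg(l) + Fe2+(aq), so Q = [Fe2+(aq)] / [Hg2+(aq)] = 32.6 and log Q = 1.514.
By the Nernst equation, E = +1.284 − (0.0592/2)·(1.514) = +1.239 V.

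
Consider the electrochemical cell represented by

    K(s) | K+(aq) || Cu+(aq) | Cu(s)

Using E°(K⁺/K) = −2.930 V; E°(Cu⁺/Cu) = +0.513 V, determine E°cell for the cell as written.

+3.443 V

By convention the left-hand electrode in cell notation is the anode (oxidation) and the right-hand electrode is the cathode (reduction).
E°cell = E°(right) − E°(left) = +0.513 − (−2.930) = +3.443 V.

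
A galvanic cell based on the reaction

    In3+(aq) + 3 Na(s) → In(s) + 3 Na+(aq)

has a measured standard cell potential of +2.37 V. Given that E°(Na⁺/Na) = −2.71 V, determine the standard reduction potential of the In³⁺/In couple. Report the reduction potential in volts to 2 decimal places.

−0.34 V

In the reaction as written the In³⁺/In couple is reduced (cathode) and Na⁺/Na is oxidized (anode), so E°cell = E°(In³⁺/In) − E°(Na⁺/Na).
E°(In³⁺/In) = E°cell + E°(anode) = +2.37 + (−2.71) = −0.34 V.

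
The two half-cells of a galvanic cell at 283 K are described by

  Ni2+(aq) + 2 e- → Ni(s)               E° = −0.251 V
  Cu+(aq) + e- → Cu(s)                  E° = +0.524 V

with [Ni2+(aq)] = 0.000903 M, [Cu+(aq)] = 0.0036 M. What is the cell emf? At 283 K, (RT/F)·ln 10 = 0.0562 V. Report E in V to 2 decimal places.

The Cu⁺/Cu couple has the more positive E°, so it is the cathode; Ni²⁺/Ni is the anode.
E°cell = E°cat − E°an = +0.524 − (−0.251) = +0.775 V; n = 2.
Balancing gives 2 Cu+(aq) + Ni(s) → 2 Cu(s) + Ni2+(aq); hence Q = [Ni2+(aq)] / [Cu+(aq)]^2 = 69.7 (log Q = 1.843).
Applying E = E° − (RT ln10/nF)·log Q gives +0.775 − (0.0562/2)(1.843) = +0.72 V.

+0.72 V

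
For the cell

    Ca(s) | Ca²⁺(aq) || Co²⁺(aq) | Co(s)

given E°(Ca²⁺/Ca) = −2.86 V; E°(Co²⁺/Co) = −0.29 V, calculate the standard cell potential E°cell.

+2.57 V

By convention the left-hand electrode in cell notation is the anode (oxidation) and the right-hand electrode is the cathode (reduction).
E°cell = E°(right) − E°(left) = −0.29 − (−2.86) = +2.57 V.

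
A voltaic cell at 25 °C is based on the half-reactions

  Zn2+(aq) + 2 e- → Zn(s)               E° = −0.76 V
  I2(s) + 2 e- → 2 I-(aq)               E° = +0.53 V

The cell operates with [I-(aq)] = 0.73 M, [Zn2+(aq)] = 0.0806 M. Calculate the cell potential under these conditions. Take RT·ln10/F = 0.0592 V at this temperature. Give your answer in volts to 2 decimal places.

I₂/I⁻ is reduced (cathode, E° = +0.53 V) and Zn²⁺/Zn is oxidized (anode).
The standard potential is +0.53 − (−0.76) = +1.29 V and the balanced reaction transfers n = 2 electrons.
For the overall reaction I2(s) + Zn(s) → 2 I-(aq) + Zn2+(aq), Q = [I-(aq)]^2·[Zn2+(aq)] = 0.043, giving log Q = −1.367.
By the Nernst equation, E = +1.29 − (0.0592/2)·(−1.367) = +1.33 V.

+1.33 V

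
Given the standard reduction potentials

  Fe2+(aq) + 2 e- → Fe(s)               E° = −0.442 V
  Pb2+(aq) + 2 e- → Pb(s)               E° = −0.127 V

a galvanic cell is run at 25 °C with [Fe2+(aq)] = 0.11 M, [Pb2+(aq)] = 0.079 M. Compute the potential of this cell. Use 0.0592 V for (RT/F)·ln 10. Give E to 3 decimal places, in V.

Since E°(Pb²⁺/Pb) > E°(Fe²⁺/Fe), Pb²⁺/Pb serves as the cathode.
The standard potential is −0.127 − (−0.442) = +0.315 V and the balanced reaction transfers n = 2 electrons.
The balanced reaction is Pb2+(aq) + Fe(s) → Pb(s) + Fe2+(aq), so Q = [Fe2+(aq)] / [Pb2+(aq)] = 1.39 and log Q = 0.144.
E = E° − (0.0592/n)·log Q = +0.315 − (0.0592/2)(0.144) = +0.311 V.

+0.311 V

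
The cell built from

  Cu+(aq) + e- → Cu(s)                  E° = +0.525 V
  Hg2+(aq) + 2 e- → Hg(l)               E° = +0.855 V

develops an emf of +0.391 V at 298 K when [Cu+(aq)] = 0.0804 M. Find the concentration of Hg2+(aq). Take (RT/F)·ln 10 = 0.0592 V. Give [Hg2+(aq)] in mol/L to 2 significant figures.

0.74 M

With Hg²⁺/Hg at the cathode and Cu⁺/Cu at the anode, E°cell = +0.855 − (+0.525) = +0.330 V (n = 2).
From the Nernst equation, log Q = n(E° − E)/0.0592 = 2·(+0.330 − (+0.391))/0.0592 = −2.061.
For Hg2+(aq) + 2 Cu(s) → Hg(l) + 2 Cu+(aq), the reaction quotient is Q = [Cu+(aq)]^2 / [Hg2+(aq)].
Isolating [Hg2+(aq)] in Q = 10^{−2.061} yields log [Hg2+(aq)] = −0.128, i.e. 0.74 M.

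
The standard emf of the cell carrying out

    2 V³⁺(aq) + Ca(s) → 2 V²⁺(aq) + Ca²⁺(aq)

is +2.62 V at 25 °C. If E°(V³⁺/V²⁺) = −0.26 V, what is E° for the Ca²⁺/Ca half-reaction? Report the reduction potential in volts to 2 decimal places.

In the reaction as written the V³⁺/V²⁺ couple is reduced (cathode) and Ca²⁺/Ca is oxidized (anode), so E°cell = E°(V³⁺/V²⁺) − E°(Ca²⁺/Ca).
E°(Ca²⁺/Ca) = E°(cathode) − E°cell = −0.26 − (+2.62) = −2.88 V.

−2.88 V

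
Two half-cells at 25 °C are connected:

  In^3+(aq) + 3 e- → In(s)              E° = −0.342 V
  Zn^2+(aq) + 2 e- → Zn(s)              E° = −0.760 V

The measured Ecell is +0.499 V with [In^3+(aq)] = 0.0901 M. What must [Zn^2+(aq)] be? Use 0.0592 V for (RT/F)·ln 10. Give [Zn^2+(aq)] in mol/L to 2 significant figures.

With In³⁺/In at the cathode and Zn²⁺/Zn at the anode, E°cell = −0.342 − (−0.760) = +0.418 V (n = 6).
Rearranging E = E° − (0.0592/n)·log Q gives log Q = 6(+0.418 − (+0.499))/0.0592 = −8.209.
Balancing electrons gives 2 In^3+(aq) + 3 Zn(s) → 2 In(s) + 3 Zn^2+(aq); thus Q = [Zn^2+(aq)]^3 / [In^3+(aq)]^2.
Substituting the known concentrations and solving, log [Zn^2+(aq)] = −3.433 and [Zn^2+(aq)] = 0.00037 M.

0.00037 M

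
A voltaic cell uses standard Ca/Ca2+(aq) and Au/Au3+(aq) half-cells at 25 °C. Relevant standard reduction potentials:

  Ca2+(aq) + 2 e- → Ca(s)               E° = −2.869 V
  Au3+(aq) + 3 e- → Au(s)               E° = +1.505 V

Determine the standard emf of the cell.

The Au³⁺/Au couple has the higher E°, so Au ion is reduced (cathode) and Ca is oxidized (anode).
E°cell = E°(cathode) − E°(anode) = +1.505 − (−2.869) = +4.374 V.

+4.374 V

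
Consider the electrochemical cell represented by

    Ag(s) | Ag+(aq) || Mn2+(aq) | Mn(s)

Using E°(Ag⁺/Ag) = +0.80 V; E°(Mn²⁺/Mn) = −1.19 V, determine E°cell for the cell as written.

By convention the left-hand electrode in cell notation is the anode (oxidation) and the right-hand electrode is the cathode (reduction).
E°cell = E°(right) − E°(left) = −1.19 − (+0.80) = −1.99 V.
The negative sign shows that, as written, the cell would require an external voltage to drive the reaction.

−1.99 V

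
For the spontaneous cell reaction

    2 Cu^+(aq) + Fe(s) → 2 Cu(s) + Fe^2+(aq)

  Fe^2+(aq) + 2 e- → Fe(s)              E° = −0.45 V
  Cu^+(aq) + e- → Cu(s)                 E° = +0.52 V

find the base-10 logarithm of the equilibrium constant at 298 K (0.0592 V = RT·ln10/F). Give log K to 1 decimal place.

The Cu⁺/Cu couple is reduced (cathode); E°cell = +0.52 − (−0.45) = +0.97 V with n = 2.
At equilibrium E = 0, so log K = nE°cell / 0.0592 = (2)(+0.97) / 0.0592 = 32.8.

log K = 32.8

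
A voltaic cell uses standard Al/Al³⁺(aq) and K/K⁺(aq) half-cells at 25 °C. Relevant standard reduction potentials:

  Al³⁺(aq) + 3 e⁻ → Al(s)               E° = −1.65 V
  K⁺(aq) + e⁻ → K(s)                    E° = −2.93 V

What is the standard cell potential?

+1.28 V

Of the two couples in this cell, the one with the more positive reduction potential is reduced at the cathode: here that is Al³⁺/Al (−1.65 V); K⁺/K (−2.93 V) is the anode.
E°cell = E°(cathode) − E°(anode) = −1.65 − (−2.93) = +1.28 V.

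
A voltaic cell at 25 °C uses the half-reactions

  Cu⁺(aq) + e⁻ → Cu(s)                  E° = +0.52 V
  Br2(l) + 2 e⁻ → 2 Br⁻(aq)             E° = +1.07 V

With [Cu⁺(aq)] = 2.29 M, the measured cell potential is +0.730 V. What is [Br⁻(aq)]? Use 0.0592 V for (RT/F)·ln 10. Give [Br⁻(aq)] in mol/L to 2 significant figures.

0.00040 M

With Br₂/Br⁻ at the cathode and Cu⁺/Cu at the anode, E°cell = +1.07 − (+0.52) = +0.55 V (n = 2).
Rearranging E = E° − (0.0592/n)·log Q gives log Q = 2(+0.55 − (+0.730))/0.0592 = −6.081.
Balancing electrons gives Br2(l) + 2 Cu(s) → 2 Br⁻(aq) + 2 Cu⁺(aq); thus Q = [Br⁻(aq)]^2·[Cu⁺(aq)]^2.
Isolating [Br⁻(aq)] in Q = 10^{−6.081} yields log [Br⁻(aq)] = −3.400, i.e. 0.00040 M.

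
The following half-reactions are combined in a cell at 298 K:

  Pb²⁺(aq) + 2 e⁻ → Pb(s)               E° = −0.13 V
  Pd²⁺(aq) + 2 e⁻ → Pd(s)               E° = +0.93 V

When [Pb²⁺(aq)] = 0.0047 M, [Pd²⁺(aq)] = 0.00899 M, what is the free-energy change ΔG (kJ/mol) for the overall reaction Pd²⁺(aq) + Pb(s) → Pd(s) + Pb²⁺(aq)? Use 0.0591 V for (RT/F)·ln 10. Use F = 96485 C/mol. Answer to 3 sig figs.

With Pd²⁺/Pd reduced at the cathode, E°cell = +0.93 − (−0.13) = +1.06 V and n = 2.
Q = [Pb²⁺(aq)] / [Pd²⁺(aq)] = 0.523, so log Q = −0.282 and E = +1.06 − (0.0591/2)(−0.282) = +1.0683 V.
Finally ΔG = −nFE = −(2)(96485 C/mol)(+1.0683 V) = −206 kJ/mol.

−206 kJ/mol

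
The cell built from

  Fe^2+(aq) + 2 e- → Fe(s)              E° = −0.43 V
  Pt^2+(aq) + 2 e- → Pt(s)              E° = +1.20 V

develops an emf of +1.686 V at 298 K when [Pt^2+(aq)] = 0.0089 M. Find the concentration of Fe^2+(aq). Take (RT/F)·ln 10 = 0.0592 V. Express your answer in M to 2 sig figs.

With Pt²⁺/Pt at the cathode and Fe²⁺/Fe at the anode, E°cell = +1.20 − (−0.43) = +1.63 V (n = 2).
Since E = E° − (0.0592/n)·log Q, log Q = n(E° − E)/0.0592 = −1.892.
The balanced reaction is Pt^2+(aq) + Fe(s) → Pt(s) + Fe^2+(aq), so Q = [Fe^2+(aq)] / [Pt^2+(aq)].
Substituting the known concentrations and solving, log [Fe^2+(aq)] = −3.943 and [Fe^2+(aq)] = 0.00011 M.

0.00011 M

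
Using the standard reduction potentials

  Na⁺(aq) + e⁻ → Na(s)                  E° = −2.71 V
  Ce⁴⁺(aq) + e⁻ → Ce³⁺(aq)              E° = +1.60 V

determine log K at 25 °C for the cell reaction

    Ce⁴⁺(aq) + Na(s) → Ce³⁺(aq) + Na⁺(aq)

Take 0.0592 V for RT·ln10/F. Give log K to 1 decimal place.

The Ce⁴⁺/Ce³⁺ couple is reduced (cathode); E°cell = +1.60 − (−2.71) = +4.31 V with n = 1.
At equilibrium E = 0, so log K = nE°cell / 0.0592 = (1)(+4.31) / 0.0592 = 72.8.

log K = 72.8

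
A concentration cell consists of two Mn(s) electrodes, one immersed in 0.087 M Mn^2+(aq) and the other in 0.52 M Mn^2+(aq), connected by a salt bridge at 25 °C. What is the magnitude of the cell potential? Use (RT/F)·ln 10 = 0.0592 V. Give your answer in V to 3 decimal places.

0.023 V

For a concentration cell E°cell = 0, since both electrodes use the same couple.
The compartment with the higher Mn^2+(aq) concentration (0.52 M) acts as the cathode; ions are reduced there and produced at the dilute (0.087 M) anode.
With n = 2, Ecell = −(0.0592/2)·log([dilute]/[conc]) = −(0.0592/2)·log(0.087/0.52) = +0.023 V.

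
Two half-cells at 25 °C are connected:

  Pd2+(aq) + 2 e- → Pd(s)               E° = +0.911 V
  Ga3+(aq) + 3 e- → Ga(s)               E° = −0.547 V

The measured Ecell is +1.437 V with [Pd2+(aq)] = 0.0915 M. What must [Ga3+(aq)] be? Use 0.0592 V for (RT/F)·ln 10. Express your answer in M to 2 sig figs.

Pd²⁺/Pd is the cathode (higher E°); E°cell = +0.911 − (−0.547) = +1.458 V with n = 6.
From the Nernst equation, log Q = n(E° − E)/0.0592 = 6·(+1.458 − (+1.437))/0.0592 = 2.128.
For 3 Pd2+(aq) + 2 Ga(s) → 3 Pd(s) + 2 Ga3+(aq), the reaction quotient is Q = [Ga3+(aq)]^2 / [Pd2+(aq)]^3.
Substituting the known concentrations and solving, log [Ga3+(aq)] = −0.494 and [Ga3+(aq)] = 0.32 M.

0.32 M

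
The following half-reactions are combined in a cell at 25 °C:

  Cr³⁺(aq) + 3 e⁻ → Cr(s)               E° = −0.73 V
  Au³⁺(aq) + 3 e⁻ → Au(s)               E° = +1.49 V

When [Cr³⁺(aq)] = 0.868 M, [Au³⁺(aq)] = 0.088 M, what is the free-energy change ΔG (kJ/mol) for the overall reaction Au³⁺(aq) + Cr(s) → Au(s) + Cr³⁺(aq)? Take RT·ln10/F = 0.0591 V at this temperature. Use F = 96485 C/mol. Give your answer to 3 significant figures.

With Au³⁺/Au reduced at the cathode, E°cell = +1.49 − (−0.73) = +2.22 V and n = 3.
Q = [Cr³⁺(aq)] / [Au³⁺(aq)] = 9.86, so log Q = 0.994 and E = +2.22 − (0.0591/3)(0.994) = +2.2004 V.
Then ΔG = −nFE = −3 × 96485 × +2.2004 J/mol = −637 kJ/mol.

−637 kJ/mol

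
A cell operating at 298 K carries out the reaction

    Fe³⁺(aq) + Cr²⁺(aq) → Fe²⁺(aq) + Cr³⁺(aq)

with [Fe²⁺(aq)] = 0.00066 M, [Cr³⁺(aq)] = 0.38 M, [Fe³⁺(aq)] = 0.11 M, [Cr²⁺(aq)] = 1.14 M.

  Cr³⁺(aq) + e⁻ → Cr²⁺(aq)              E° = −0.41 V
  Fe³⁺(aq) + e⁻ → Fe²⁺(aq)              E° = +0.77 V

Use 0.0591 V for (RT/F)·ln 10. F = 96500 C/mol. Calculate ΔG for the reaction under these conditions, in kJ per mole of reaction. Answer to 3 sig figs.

E°cell = +0.77 − (−0.41) = +1.18 V; the balanced reaction transfers n = 1 electron.
Here Q = ([Fe²⁺(aq)]·[Cr³⁺(aq)]) / ([Fe³⁺(aq)]·[Cr²⁺(aq)]) = 0.002 (log Q = −2.699), giving E = +1.18 − (0.0591/1)·(−2.699) = +1.3395 V.
Then ΔG = −nFE = −1 × 96500 × +1.3395 J/mol = −129 kJ/mol.

−129 kJ/mol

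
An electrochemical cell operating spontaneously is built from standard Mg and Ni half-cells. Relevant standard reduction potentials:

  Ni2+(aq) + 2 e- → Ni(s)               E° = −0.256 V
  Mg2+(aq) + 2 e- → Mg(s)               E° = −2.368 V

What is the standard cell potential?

+2.112 V

The Ni²⁺/Ni couple has the higher E°, so Ni ion is reduced (cathode) and Mg is oxidized (anode).
E°cell = E°(cathode) − E°(anode) = −0.256 − (−2.368) = +2.112 V.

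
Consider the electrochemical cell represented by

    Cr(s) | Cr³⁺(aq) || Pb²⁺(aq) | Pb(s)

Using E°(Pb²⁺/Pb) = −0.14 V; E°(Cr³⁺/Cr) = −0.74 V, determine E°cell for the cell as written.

By convention the left-hand electrode in cell notation is the anode (oxidation) and the right-hand electrode is the cathode (reduction).
E°cell = E°(right) − E°(left) = −0.14 − (−0.74) = +0.60 V.

+0.60 V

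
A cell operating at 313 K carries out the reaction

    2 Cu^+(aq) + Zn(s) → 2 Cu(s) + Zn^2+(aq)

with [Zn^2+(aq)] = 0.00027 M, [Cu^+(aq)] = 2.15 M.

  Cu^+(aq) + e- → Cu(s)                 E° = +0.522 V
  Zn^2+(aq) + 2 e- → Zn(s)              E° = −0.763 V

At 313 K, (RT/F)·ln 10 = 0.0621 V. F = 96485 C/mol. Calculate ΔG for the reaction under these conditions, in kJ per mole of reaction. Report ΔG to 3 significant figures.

E°cell = +0.522 − (−0.763) = +1.285 V; the balanced reaction transfers n = 2 electrons.
The reaction quotient is [Zn^2+(aq)] / [Cu^+(aq)]^2 = 5.84×10^−5; by Nernst, E = +1.285 − (0.0621/2)(−4.234) = +1.4165 V.
ΔG = −nFE = −(2)(96485)(+1.4165) J/mol = −273 kJ/mol.

−273 kJ/mol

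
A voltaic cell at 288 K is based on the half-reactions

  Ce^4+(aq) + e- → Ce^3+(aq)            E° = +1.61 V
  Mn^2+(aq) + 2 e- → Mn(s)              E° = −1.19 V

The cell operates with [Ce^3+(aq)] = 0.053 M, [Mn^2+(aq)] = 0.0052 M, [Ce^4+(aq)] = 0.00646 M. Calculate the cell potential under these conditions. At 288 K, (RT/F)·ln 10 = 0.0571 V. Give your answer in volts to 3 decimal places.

+2.813 V

Ce⁴⁺/Ce³⁺ is reduced (cathode, E° = +1.61 V) and Mn²⁺/Mn is oxidized (anode).
E°cell = E°cat − E°an = +1.61 − (−1.19) = +2.80 V; n = 2.
Balancing gives 2 Ce^4+(aq) + Mn(s) → 2 Ce^3+(aq) + Mn^2+(aq); hence Q = ([Ce^3+(aq)]^2·[Mn^2+(aq)]) / [Ce^4+(aq)]^2 = 0.35 (log Q = −0.456).
By the Nernst equation, E = +2.80 − (0.0571/2)·(−0.456) = +2.813 V.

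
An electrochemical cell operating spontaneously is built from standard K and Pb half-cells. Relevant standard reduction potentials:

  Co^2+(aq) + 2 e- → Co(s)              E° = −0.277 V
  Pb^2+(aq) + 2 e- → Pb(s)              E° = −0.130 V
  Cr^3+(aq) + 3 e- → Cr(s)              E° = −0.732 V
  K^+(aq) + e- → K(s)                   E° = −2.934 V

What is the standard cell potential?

Of the two couples in this cell, the one with the more positive reduction potential is reduced at the cathode: here that is Pb²⁺/Pb (−0.130 V); K⁺/K (−2.934 V) is the anode.
E°cell = E°(cathode) − E°(anode) = −0.130 − (−2.934) = +2.804 V.

+2.804 V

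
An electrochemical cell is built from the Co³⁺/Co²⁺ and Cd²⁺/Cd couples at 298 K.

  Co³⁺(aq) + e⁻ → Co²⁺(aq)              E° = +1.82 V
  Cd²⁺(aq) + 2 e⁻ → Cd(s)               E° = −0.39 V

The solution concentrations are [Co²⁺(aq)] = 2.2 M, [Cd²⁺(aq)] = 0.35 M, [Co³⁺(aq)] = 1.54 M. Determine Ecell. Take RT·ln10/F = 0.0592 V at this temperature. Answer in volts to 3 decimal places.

+2.214 V

The Co³⁺/Co²⁺ couple has the more positive E°, so it is the cathode; Cd²⁺/Cd is the anode.
E°cell = +1.82 − (−0.39) = +2.21 V, with n = 2 electrons transferred.
The balanced reaction is 2 Co³⁺(aq) + Cd(s) → 2 Co²⁺(aq) + Cd²⁺(aq), so Q = ([Co²⁺(aq)]^2·[Cd²⁺(aq)]) / [Co³⁺(aq)]^2 = 0.714 and log Q = −0.146.
E = E° − (0.0592/n)·log Q = +2.21 − (0.0592/2)(−0.146) = +2.214 V.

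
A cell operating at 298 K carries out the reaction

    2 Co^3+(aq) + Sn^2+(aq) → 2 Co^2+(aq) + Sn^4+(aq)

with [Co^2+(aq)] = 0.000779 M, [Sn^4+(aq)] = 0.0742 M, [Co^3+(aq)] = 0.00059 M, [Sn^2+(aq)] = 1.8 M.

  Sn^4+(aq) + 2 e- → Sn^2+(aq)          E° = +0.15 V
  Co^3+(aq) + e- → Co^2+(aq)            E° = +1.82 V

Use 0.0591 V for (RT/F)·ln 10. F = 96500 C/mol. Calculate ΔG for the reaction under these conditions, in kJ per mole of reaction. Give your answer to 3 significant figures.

The standard cell potential is +1.82 − (+0.15) = +1.67 V, with n = 2 electrons in the balanced equation.
The reaction quotient is ([Co^2+(aq)]^2·[Sn^4+(aq)]) / ([Co^3+(aq)]^2·[Sn^2+(aq)]) = 0.0719; by Nernst, E = +1.67 − (0.0591/2)(−1.143) = +1.7038 V.
ΔG = −nFE = −(2)(96500)(+1.7038) J/mol = −329 kJ/mol.

−329 kJ/mol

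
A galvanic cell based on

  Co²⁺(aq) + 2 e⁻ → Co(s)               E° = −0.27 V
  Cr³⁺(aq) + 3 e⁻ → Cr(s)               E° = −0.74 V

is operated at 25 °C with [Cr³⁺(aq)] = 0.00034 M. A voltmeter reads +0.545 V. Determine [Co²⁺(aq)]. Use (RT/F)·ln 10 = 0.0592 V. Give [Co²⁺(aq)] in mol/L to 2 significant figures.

1.7 M

Co²⁺/Co is the cathode (higher E°); E°cell = −0.27 − (−0.74) = +0.47 V with n = 6.
Rearranging E = E° − (0.0592/n)·log Q gives log Q = 6(+0.47 − (+0.545))/0.0592 = −7.601.
The balanced reaction is 3 Co²⁺(aq) + 2 Cr(s) → 3 Co(s) + 2 Cr³⁺(aq), so Q = [Cr³⁺(aq)]^2 / [Co²⁺(aq)]^3.
Isolating [Co²⁺(aq)] in Q = 10^{−7.601} yields log [Co²⁺(aq)] = 0.221, i.e. 1.7 M.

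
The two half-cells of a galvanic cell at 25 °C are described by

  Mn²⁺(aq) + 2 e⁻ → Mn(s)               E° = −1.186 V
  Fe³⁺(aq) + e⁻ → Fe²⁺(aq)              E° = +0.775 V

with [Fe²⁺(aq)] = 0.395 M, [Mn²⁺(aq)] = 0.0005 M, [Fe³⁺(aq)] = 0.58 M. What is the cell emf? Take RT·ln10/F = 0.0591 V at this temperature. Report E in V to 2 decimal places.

+2.07 V

Fe³⁺/Fe²⁺ is reduced (cathode, E° = +0.775 V) and Mn²⁺/Mn is oxidized (anode).
E°cell = +0.775 − (−1.186) = +1.961 V, with n = 2 electrons transferred.
For the overall reaction 2 Fe³⁺(aq) + Mn(s) → 2 Fe²⁺(aq) + Mn²⁺(aq), Q = ([Fe²⁺(aq)]^2·[Mn²⁺(aq)]) / [Fe³⁺(aq)]^2 = 0.000232, giving log Q = −3.635.
E = E° − (0.0591/n)·log Q = +1.961 − (0.0591/2)(−3.635) = +2.07 V.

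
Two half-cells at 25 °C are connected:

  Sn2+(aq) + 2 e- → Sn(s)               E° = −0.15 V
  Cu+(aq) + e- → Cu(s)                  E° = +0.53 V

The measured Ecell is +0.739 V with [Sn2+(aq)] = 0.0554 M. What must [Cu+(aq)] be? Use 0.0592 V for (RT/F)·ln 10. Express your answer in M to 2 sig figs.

With Cu⁺/Cu at the cathode and Sn²⁺/Sn at the anode, E°cell = +0.53 − (−0.15) = +0.68 V (n = 2).
Since E = E° − (0.0592/n)·log Q, log Q = n(E° − E)/0.0592 = −1.993.
The balanced reaction is 2 Cu+(aq) + Sn(s) → 2 Cu(s) + Sn2+(aq), so Q = [Sn2+(aq)] / [Cu+(aq)]^2.
Isolating [Cu+(aq)] in Q = 10^{−1.993} yields log [Cu+(aq)] = 0.368, i.e. 2.3 M.

2.3 M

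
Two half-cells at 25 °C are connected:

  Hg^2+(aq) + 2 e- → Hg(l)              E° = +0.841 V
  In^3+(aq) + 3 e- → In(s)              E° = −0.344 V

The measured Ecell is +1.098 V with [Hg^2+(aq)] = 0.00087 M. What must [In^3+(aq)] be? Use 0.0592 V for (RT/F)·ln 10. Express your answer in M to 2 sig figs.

With Hg²⁺/Hg at the cathode and In³⁺/In at the anode, E°cell = +0.841 − (−0.344) = +1.185 V (n = 6).
From the Nernst equation, log Q = n(E° − E)/0.0592 = 6·(+1.185 − (+1.098))/0.0592 = 8.818.
For 3 Hg^2+(aq) + 2 In(s) → 3 Hg(l) + 2 In^3+(aq), the reaction quotient is Q = [In^3+(aq)]^2 / [Hg^2+(aq)]^3.
Substituting the known concentrations and solving, log [In^3+(aq)] = −0.182 and [In^3+(aq)] = 0.66 M.

0.66 M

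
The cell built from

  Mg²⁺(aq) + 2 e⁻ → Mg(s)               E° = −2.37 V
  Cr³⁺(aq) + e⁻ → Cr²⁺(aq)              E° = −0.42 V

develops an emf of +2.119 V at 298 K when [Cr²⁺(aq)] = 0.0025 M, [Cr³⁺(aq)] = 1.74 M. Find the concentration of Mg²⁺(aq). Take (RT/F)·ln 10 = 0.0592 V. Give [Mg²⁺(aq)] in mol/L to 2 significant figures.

With Cr³⁺/Cr²⁺ at the cathode and Mg²⁺/Mg at the anode, E°cell = −0.42 − (−2.37) = +1.95 V (n = 2).
Rearranging E = E° − (0.0592/n)·log Q gives log Q = 2(+1.95 − (+2.119))/0.0592 = −5.709.
For 2 Cr³⁺(aq) + Mg(s) → 2 Cr²⁺(aq) + Mg²⁺(aq), the reaction quotient is Q = ([Cr²⁺(aq)]^2·[Mg²⁺(aq)]) / [Cr³⁺(aq)]^2.
Substituting the known concentrations and solving, log [Mg²⁺(aq)] = −0.024 and [Mg²⁺(aq)] = 0.95 M.

0.95 M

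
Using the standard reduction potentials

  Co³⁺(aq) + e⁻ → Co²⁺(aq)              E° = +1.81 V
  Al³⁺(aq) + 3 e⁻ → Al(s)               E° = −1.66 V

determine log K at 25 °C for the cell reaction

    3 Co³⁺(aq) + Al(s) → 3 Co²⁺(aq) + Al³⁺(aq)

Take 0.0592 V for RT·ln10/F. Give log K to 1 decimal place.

log K = 175.8

The Co³⁺/Co²⁺ couple is reduced (cathode); E°cell = +1.81 − (−1.66) = +3.47 V with n = 3.
At equilibrium E = 0, so log K = nE°cell / 0.0592 = (3)(+3.47) / 0.0592 = 175.8.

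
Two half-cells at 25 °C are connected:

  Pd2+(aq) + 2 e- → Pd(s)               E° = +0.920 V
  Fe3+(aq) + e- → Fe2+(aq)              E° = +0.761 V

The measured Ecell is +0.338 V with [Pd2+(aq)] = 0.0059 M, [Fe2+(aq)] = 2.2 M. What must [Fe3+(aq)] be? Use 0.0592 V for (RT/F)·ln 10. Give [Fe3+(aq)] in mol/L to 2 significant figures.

0.00016 M

Pd²⁺/Pd is the cathode (higher E°); E°cell = +0.920 − (+0.761) = +0.159 V with n = 2.
Since E = E° − (0.0592/n)·log Q, log Q = n(E° − E)/0.0592 = −6.047.
The balanced reaction is Pd2+(aq) + 2 Fe2+(aq) → Pd(s) + 2 Fe3+(aq), so Q = [Fe3+(aq)]^2 / ([Pd2+(aq)]·[Fe2+(aq)]^2).
Substituting the known concentrations and solving, log [Fe3+(aq)] = −3.796 and [Fe3+(aq)] = 0.00016 M.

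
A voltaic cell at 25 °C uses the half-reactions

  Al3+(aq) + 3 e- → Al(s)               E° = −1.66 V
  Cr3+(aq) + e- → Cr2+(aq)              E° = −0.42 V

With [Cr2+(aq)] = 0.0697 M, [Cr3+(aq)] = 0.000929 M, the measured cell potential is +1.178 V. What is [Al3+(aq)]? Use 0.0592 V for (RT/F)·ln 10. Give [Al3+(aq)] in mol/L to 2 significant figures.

Cr³⁺/Cr²⁺ is the cathode (higher E°); E°cell = −0.42 − (−1.66) = +1.24 V with n = 3.
From the Nernst equation, log Q = n(E° − E)/0.0592 = 3·(+1.24 − (+1.178))/0.0592 = 3.142.
The balanced reaction is 3 Cr3+(aq) + Al(s) → 3 Cr2+(aq) + Al3+(aq), so Q = ([Cr2+(aq)]^3·[Al3+(aq)]) / [Cr3+(aq)]^3.
Substituting the known concentrations and solving, log [Al3+(aq)] = −2.484 and [Al3+(aq)] = 0.0033 M.

0.0033 M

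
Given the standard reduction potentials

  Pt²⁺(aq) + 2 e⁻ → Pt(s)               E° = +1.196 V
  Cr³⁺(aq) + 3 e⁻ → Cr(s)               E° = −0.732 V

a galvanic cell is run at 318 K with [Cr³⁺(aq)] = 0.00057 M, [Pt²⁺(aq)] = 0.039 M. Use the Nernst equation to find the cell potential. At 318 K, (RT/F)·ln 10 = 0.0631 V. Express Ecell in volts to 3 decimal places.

+1.952 V

Since E°(Pt²⁺/Pt) > E°(Cr³⁺/Cr), Pt²⁺/Pt serves as the cathode.
E°cell = E°cat − E°an = +1.196 − (−0.732) = +1.928 V; n = 6.
For the overall reaction 3 Pt²⁺(aq) + 2 Cr(s) → 3 Pt(s) + 2 Cr³⁺(aq), Q = [Cr³⁺(aq)]^2 / [Pt²⁺(aq)]^3 = 0.00548, giving log Q = −2.261.
E = E° − (0.0631/n)·log Q = +1.928 − (0.0631/6)(−2.261) = +1.952 V.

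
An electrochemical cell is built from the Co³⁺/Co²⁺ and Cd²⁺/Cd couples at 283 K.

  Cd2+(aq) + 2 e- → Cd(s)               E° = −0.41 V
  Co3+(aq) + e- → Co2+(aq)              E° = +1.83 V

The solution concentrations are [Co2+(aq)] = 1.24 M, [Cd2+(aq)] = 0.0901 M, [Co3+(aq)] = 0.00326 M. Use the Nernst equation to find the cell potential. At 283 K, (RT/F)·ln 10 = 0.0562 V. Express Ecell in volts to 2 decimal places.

Co³⁺/Co²⁺ is reduced (cathode, E° = +1.83 V) and Cd²⁺/Cd is oxidized (anode).
E°cell = +1.83 − (−0.41) = +2.24 V, with n = 2 electrons transferred.
For the overall reaction 2 Co3+(aq) + Cd(s) → 2 Co2+(aq) + Cd2+(aq), Q = ([Co2+(aq)]^2·[Cd2+(aq)]) / [Co3+(aq)]^2 = 1.3×10^4, giving log Q = 4.115.
Applying E = E° − (RT ln10/nF)·log Q gives +2.24 − (0.0562/2)(4.115) = +2.12 V.

+2.12 V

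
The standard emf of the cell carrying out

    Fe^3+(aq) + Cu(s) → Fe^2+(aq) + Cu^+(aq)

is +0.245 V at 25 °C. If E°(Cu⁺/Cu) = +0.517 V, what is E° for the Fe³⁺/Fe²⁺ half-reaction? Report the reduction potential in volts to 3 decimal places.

+0.762 V

In the reaction as written the Fe³⁺/Fe²⁺ couple is reduced (cathode) and Cu⁺/Cu is oxidized (anode), so E°cell = E°(Fe³⁺/Fe²⁺) − E°(Cu⁺/Cu).
E°(Fe³⁺/Fe²⁺) = E°cell + E°(anode) = +0.245 + (+0.517) = +0.762 V.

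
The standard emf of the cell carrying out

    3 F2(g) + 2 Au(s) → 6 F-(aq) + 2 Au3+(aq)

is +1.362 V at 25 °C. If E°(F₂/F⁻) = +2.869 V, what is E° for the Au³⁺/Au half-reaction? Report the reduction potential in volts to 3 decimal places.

+1.507 V

In the reaction as written the F₂/F⁻ couple is reduced (cathode) and Au³⁺/Au is oxidized (anode), so E°cell = E°(F₂/F⁻) − E°(Au³⁺/Au).
E°(Au³⁺/Au) = E°(cathode) − E°cell = +2.869 − (+1.362) = +1.507 V.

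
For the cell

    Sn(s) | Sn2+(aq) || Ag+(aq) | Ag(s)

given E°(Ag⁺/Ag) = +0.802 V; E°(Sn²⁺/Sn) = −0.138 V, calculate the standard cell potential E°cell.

+0.940 V

By convention the left-hand electrode in cell notation is the anode (oxidation) and the right-hand electrode is the cathode (reduction).
E°cell = E°(right) − E°(left) = +0.802 − (−0.138) = +0.940 V.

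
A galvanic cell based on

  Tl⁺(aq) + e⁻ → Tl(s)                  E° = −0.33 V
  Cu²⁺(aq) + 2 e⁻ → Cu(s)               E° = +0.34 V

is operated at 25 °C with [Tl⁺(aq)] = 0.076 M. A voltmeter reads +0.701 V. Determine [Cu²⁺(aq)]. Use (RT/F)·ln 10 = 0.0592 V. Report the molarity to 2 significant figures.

With Cu²⁺/Cu at the cathode and Tl⁺/Tl at the anode, E°cell = +0.34 − (−0.33) = +0.67 V (n = 2).
Rearranging E = E° − (0.0592/n)·log Q gives log Q = 2(+0.67 − (+0.701))/0.0592 = −1.047.
For Cu²⁺(aq) + 2 Tl(s) → Cu(s) + 2 Tl⁺(aq), the reaction quotient is Q = [Tl⁺(aq)]^2 / [Cu²⁺(aq)].
Substituting the known concentrations and solving, log [Cu²⁺(aq)] = −1.191 and [Cu²⁺(aq)] = 0.064 M.

0.064 M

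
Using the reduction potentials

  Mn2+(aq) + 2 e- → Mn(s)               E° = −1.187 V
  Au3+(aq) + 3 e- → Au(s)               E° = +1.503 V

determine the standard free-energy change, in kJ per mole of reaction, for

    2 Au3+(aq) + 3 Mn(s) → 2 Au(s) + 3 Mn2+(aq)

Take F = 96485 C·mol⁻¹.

−1557 kJ/mol

In the reaction as written Au3+(aq) is reduced, so the Au³⁺/Au couple is the cathode and Mn²⁺/Mn is the anode.
E°cell = +1.503 − (−1.187) = +2.690 V; balancing electrons gives n = 6.
ΔG° = −nFE°cell = −(6)(96485)(+2.690) J/mol = −1557 kJ/mol.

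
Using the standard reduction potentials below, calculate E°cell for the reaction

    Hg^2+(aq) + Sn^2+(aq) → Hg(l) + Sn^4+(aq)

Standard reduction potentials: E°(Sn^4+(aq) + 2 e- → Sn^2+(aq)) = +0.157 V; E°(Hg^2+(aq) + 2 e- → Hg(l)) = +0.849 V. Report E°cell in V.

+0.692 V

Hg^2+(aq) gains electrons, so the Hg²⁺/Hg couple is the cathode; the Sn⁴⁺/Sn²⁺ couple is the anode.
E°cell = E°(cathode) − E°(anode) = +0.849 − (+0.157) = +0.692 V.
The positive value indicates the reaction is spontaneous as written.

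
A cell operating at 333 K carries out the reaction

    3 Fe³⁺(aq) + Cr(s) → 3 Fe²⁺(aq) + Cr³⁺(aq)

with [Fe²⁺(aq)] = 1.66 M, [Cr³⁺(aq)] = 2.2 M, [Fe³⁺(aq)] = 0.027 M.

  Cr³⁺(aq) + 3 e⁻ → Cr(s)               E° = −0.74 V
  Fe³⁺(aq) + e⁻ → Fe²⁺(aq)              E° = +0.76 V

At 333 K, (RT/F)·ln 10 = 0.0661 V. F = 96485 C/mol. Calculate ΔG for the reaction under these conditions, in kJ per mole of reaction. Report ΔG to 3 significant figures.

With Fe³⁺/Fe²⁺ reduced at the cathode, E°cell = +0.76 − (−0.74) = +1.50 V and n = 3.
Here Q = ([Fe²⁺(aq)]^3·[Cr³⁺(aq)]) / [Fe³⁺(aq)]^3 = 5.11×10^5 (log Q = 5.709), giving E = +1.50 − (0.0661/3)·(5.709) = +1.3742 V.
Then ΔG = −nFE = −3 × 96485 × +1.3742 J/mol = −398 kJ/mol.

−398 kJ/mol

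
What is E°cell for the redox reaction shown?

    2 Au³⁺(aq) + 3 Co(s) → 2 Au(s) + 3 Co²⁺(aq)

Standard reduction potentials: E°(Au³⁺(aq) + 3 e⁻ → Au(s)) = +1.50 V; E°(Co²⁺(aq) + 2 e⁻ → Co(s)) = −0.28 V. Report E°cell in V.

+1.78 V

In the reaction as written, Au³⁺(aq) is reduced (cathode) and Co²⁺(aq) is produced by oxidation at the anode.
E°cell = E°(cathode) − E°(anode) = +1.50 − (−0.28) = +1.78 V.
The positive value indicates the reaction is spontaneous as written.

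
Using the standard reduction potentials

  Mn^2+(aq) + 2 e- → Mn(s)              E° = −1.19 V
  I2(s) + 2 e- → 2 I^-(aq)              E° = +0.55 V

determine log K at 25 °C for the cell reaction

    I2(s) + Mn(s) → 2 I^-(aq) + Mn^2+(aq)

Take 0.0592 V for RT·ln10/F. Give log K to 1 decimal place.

The I₂/I⁻ couple is reduced (cathode); E°cell = +0.55 − (−1.19) = +1.74 V with n = 2.
At equilibrium E = 0, so log K = nE°cell / 0.0592 = (2)(+1.74) / 0.0592 = 58.8.

log K = 58.8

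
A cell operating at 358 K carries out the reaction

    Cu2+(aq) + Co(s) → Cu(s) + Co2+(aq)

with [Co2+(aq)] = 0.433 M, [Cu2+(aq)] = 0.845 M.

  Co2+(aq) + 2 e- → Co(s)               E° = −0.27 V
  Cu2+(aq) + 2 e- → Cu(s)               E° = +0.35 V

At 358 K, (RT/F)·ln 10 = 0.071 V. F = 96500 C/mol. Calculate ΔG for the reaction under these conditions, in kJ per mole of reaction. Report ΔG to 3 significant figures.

The standard cell potential is +0.35 − (−0.27) = +0.62 V, with n = 2 electrons in the balanced equation.
Here Q = [Co2+(aq)] / [Cu2+(aq)] = 0.512 (log Q = −0.290), giving E = +0.62 − (0.071/2)·(−0.290) = +0.6303 V.
ΔG = −nFE = −(2)(96500)(+0.6303) J/mol = −122 kJ/mol.

−122 kJ/mol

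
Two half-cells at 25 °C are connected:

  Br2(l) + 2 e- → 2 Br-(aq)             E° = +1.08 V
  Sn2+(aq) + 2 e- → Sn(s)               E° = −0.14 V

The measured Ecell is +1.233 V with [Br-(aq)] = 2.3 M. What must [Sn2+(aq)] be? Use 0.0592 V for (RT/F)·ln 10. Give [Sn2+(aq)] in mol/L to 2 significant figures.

0.069 M

The Br₂/Br⁻ couple has the larger reduction potential, so it is the cathode: E°cell = +1.08 − (−0.14) = +1.22 V and n = 2.
From the Nernst equation, log Q = n(E° − E)/0.0592 = 2·(+1.22 − (+1.233))/0.0592 = −0.439.
For Br2(l) + Sn(s) → 2 Br-(aq) + Sn2+(aq), the reaction quotient is Q = [Br-(aq)]^2·[Sn2+(aq)].
Solving for the unknown gives log [Sn2+(aq)] = −1.162, so [Sn2+(aq)] ≈ 0.069 M.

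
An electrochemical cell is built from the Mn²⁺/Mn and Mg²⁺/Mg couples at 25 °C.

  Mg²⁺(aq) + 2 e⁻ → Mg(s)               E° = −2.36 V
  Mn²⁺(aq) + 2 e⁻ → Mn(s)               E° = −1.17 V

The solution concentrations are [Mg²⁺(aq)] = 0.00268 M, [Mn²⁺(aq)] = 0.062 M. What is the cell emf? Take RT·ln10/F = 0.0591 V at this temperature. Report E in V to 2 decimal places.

+1.23 V

Since E°(Mn²⁺/Mn) > E°(Mg²⁺/Mg), Mn²⁺/Mn serves as the cathode.
The standard potential is −1.17 − (−2.36) = +1.19 V and the balanced reaction transfers n = 2 electrons.
Balancing gives Mn²⁺(aq) + Mg(s) → Mn(s) + Mg²⁺(aq); hence Q = [Mg²⁺(aq)] / [Mn²⁺(aq)] = 0.0432 (log Q = −1.364).
E = E° − (0.0591/n)·log Q = +1.19 − (0.0591/2)(−1.364) = +1.23 V.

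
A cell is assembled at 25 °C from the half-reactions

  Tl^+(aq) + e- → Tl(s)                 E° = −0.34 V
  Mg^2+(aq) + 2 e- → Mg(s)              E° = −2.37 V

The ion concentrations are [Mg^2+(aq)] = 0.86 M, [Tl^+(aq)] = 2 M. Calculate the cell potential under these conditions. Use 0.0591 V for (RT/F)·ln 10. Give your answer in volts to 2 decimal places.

+2.05 V

Since E°(Tl⁺/Tl) > E°(Mg²⁺/Mg), Tl⁺/Tl serves as the cathode.
E°cell = −0.34 − (−2.37) = +2.03 V, with n = 2 electrons transferred.
The balanced reaction is 2 Tl^+(aq) + Mg(s) → 2 Tl(s) + Mg^2+(aq), so Q = [Mg^2+(aq)] / [Tl^+(aq)]^2 = 0.215 and log Q = −0.668.
By the Nernst equation, E = +2.03 − (0.0591/2)·(−0.668) = +2.05 V.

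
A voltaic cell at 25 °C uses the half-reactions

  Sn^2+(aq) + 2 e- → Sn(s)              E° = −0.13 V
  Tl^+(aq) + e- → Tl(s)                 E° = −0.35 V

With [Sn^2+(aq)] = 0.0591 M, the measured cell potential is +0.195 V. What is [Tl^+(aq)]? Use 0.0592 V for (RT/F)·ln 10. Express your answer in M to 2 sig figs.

With Sn²⁺/Sn at the cathode and Tl⁺/Tl at the anode, E°cell = −0.13 − (−0.35) = +0.22 V (n = 2).
Rearranging E = E° − (0.0592/n)·log Q gives log Q = 2(+0.22 − (+0.195))/0.0592 = 0.845.
For Sn^2+(aq) + 2 Tl(s) → Sn(s) + 2 Tl^+(aq), the reaction quotient is Q = [Tl^+(aq)]^2 / [Sn^2+(aq)].
Solving for the unknown gives log [Tl^+(aq)] = −0.192, so [Tl^+(aq)] ≈ 0.64 M.

0.64 M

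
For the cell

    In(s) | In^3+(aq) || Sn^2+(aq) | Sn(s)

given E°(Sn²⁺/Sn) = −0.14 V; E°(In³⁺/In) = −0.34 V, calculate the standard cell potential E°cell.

+0.20 V

By convention the left-hand electrode in cell notation is the anode (oxidation) and the right-hand electrode is the cathode (reduction).
E°cell = E°(right) − E°(left) = −0.14 − (−0.34) = +0.20 V.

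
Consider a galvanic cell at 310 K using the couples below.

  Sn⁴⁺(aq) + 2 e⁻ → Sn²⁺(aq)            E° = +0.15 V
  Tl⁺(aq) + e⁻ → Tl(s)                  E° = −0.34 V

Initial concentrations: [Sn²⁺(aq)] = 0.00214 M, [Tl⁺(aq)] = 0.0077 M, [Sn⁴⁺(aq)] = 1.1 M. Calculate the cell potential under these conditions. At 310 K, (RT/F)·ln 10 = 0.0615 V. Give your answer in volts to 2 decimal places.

+0.70 V

Sn⁴⁺/Sn²⁺ is reduced (cathode, E° = +0.15 V) and Tl⁺/Tl is oxidized (anode).
The standard potential is +0.15 − (−0.34) = +0.49 V and the balanced reaction transfers n = 2 electrons.
The balanced reaction is Sn⁴⁺(aq) + 2 Tl(s) → Sn²⁺(aq) + 2 Tl⁺(aq), so Q = ([Sn²⁺(aq)]·[Tl⁺(aq)]^2) / [Sn⁴⁺(aq)] = 1.15×10^−7 and log Q = −6.938.
By the Nernst equation, E = +0.49 − (0.0615/2)·(−6.938) = +0.70 V.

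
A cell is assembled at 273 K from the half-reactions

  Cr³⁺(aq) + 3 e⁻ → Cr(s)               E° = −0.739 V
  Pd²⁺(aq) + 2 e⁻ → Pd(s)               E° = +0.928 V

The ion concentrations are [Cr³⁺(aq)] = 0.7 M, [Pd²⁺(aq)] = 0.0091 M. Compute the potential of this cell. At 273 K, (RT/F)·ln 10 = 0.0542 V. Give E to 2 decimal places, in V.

+1.61 V

Pd²⁺/Pd is reduced (cathode, E° = +0.928 V) and Cr³⁺/Cr is oxidized (anode).
E°cell = +0.928 − (−0.739) = +1.667 V, with n = 6 electrons transferred.
For the overall reaction 3 Pd²⁺(aq) + 2 Cr(s) → 3 Pd(s) + 2 Cr³⁺(aq), Q = [Cr³⁺(aq)]^2 / [Pd²⁺(aq)]^3 = 6.5×10^5, giving log Q = 5.813.
E = E° − (0.0542/n)·log Q = +1.667 − (0.0542/6)(5.813) = +1.61 V.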